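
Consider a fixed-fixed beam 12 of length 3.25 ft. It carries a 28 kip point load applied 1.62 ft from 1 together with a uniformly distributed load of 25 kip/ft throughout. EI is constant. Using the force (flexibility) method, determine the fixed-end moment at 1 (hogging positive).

Take the two fixed-end moments M_1, M_2 as redundants; the released structure is the simple span 12.
On the primary (simply-supported) span, the end slopes from the loading are:
  at 1: point load 28 at a = 1.62: Pab(L + b)/(6LEI) = 18.5/EI
  at 2: point load 28 at a = 1.62: Pab(L + a)/(6LEI) = 18.47/EI
  at 1: UDL 25: wL³/(24EI) = 35.76/EI
  at 2: UDL 25: wL³/(24EI) = 35.76/EI
  θ_10 = 54.26/EI,  θ_20 = 54.22/EI
Flexibility coefficients: a unit moment at one end gives L/(3EI) there and L/(6EI) at the far end, so f₁₁ = f₂₂ = 1.083/EI and f₁₂ = f₂₁ = 0.5417/EI.
Compatibility — zero rotation at each built-in end:
  1.083 M_1 + 0.5417 M_2 = 54.26
  0.5417 M_1 + 1.083 M_2 = 54.22
Solving the pair gives M_1 = 33.42 kip·ft and M_2 = 33.35 kip·ft (hogging).

M_1 = 33.42 kip·ft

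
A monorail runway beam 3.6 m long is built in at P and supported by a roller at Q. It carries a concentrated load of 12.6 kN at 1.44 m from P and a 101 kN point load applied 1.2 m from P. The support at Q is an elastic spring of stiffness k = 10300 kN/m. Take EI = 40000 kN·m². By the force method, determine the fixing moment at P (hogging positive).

M_P = 88.69 kN·m

Choose R_Q as the redundant. The primary structure is the cantilever fixed at P.
Deflection at Q on the released cantilever, summing each load's contribution:
  point load 12.6 at a = 1.44: Pa²(3L − a)/(6EI) = 40.76/EI
  point load 101 at a = 1.2: Pa²(3L − a)/(6EI) = 232.7/EI
  δ_0 = 273.5/EI
Tip deflection under a unit load at Q: L³/(3EI) = 15.55/EI.
With EI = 40000 kN·m²: δ_0 = 0.006837 m and δ_{QQ} = 0.000389 m/kN.
Compatibility — the spring shortens by R_Q/k under the reaction it provides: δ_0 − R_Q·δ_{QQ} = R_Q/k. With 1/k = 0.000097 m/kN, R_Q = δ_0 / (δ_{QQ} + 1/k) = 0.006837 / (0.000389 + 0.000097) = 14.07 kN.
Moment equilibrium about P: M_P = Σ(load moments about P) − R_Q·L = 139.3 − 14.07×3.6 = 88.69 kN·m.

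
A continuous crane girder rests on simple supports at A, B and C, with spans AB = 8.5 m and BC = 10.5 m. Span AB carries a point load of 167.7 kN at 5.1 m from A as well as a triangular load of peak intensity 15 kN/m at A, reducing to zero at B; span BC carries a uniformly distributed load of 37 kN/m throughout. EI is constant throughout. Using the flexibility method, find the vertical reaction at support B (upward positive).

R_B = 408.2 kN

Insert a hinge at B; M_B is the redundant, and each span becomes simply supported.
End slopes at the hinge B, treating each span as simply supported:
  span AB: point load 167.7 at a = 5.1: Pab(L + a)/(6LEI) = 775.4/EI
  span AB: triangular load, peak 15: 7w₀L³/(360EI) = 179.1/EI
  span BC: UDL 37: wL³/(24EI) = 1785/EI
  relative rotation θ_0 = (954.6 + 1785)/EI = 2739/EI
A unit hogging moment at B produces rotation L₁/(3EI) + L₂/(3EI) = 6.333/EI.
Compatibility: M_B·(L₁+L₂)/(3EI) = θ_0, giving M_B = 432.5 kN·m (hogging).
Span AB, ΣM about A with M_B applied at B: R_B^{AB}·8.5 = 1036 + 432.5, so R_B^{AB} = 172.8 kN and R_A = 231.4 − 172.8 = 58.7 kN.
Span BC, ΣM about C: R_B^{BC}·10.5 = 2040 + 432.5, so R_B^{BC} = 235.4 kN and R_C = 388.5 − 235.4 = 153.1 kN.
R_B = 172.8 + 235.4 = 408.2 kN.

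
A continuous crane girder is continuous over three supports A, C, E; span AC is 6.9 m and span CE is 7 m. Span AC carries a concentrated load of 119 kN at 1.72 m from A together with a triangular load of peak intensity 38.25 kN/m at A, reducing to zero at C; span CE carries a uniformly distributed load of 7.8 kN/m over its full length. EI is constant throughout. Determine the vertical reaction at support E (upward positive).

R_E = 9.523 kN

Release continuity at C by inserting a hinge; the redundant is the internal moment M_C. The primary structure is two simply-supported spans AC and CE.
End slopes at the hinge C, treating each span as simply supported:
  span AC: point load 119 at a = 1.72: Pab(L + a)/(6LEI) = 220.8/EI
  span AC: triangular load, peak 38.25: 7w₀L³/(360EI) = 244.3/EI
  span CE: UDL 7.8: wL³/(24EI) = 111.5/EI
  relative rotation θ_0 = (465.1 + 111.5)/EI = 576.6/EI
A unit hogging moment at C produces rotation L₁/(3EI) + L₂/(3EI) = 4.633/EI.
Compatibility: M_C·(L₁+L₂)/(3EI) = θ_0, giving M_C = 124.4 kN·m (hogging).
Span CE, ΣM about E: R_C^{CE}·7 = 191.1 + 124.4, so R_C^{CE} = 45.08 kN and R_E = 54.6 − 45.08 = 9.523 kN.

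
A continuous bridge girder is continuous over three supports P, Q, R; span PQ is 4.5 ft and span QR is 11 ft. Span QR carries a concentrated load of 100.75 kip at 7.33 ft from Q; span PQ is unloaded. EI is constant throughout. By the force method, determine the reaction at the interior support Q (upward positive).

R_Q = 70.12 kip

Release continuity at Q by inserting a hinge; the redundant is the internal moment M_Q. The primary structure is two simply-supported spans PQ and QR.
Discontinuity in slope at Q on the released structure — sum the simple-span end rotations:
  span QR: point load 100.75 at a = 7.33: Pab(L + b)/(6LEI) = 602.4/EI
  relative rotation θ_0 = (0 + 602.4)/EI = 602.4/EI
A unit hogging moment at Q produces rotation L₁/(3EI) + L₂/(3EI) = 5.167/EI.
Compatibility: M_Q·(L₁+L₂)/(3EI) = θ_0, giving M_Q = 116.6 kip·ft (hogging).
Span PQ, ΣM about P with M_Q applied at Q: R_Q^{PQ}·4.5 = 0 + 116.6, so R_Q^{PQ} = 25.91 kip and R_P = 0 − 25.91 = -25.91 kip.
Span QR, ΣM about R: R_Q^{QR}·11 = 369.8 + 116.6, so R_Q^{QR} = 44.21 kip and R_R = 100.8 − 44.21 = 56.54 kip.
R_Q = 25.91 + 44.21 = 70.12 kip.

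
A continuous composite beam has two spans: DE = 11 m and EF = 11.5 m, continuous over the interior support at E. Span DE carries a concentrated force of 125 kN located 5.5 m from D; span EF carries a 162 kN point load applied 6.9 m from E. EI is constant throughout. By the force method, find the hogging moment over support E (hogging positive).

M_E = 286 kN·m

Release continuity at E by inserting a hinge; the redundant is the internal moment M_E. The primary structure is two simply-supported spans DE and EF.
End slopes at the hinge E, treating each span as simply supported:
  span DE: point load 125 at a = 5.5: Pab(L + a)/(6LEI) = 945.3/EI
  span EF: point load 162 at a = 6.9: Pab(L + b)/(6LEI) = 1200/EI
  relative rotation θ_0 = (945.3 + 1200)/EI = 2145/EI
A unit hogging moment at E produces rotation L₁/(3EI) + L₂/(3EI) = 7.5/EI.
Compatibility: M_E·(L₁+L₂)/(3EI) = θ_0, giving M_E = 286 kN·m (hogging).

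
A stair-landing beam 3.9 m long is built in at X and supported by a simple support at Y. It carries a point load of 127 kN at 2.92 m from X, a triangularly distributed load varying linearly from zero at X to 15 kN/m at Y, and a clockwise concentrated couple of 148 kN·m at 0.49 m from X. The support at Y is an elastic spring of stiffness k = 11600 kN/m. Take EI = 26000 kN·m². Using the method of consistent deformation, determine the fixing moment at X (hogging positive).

M_X = 210.9 kN·m

Release the roller at Y. Primary structure: cantilever fixed at X.
Deflection at Y on the released cantilever, summing each load's contribution:
  point load 127 at a = 2.92: Pa²(3L − a)/(6EI) = 1585/EI
  triangular load, peak 15 at the free end: 11w₀L⁴/(120EI) = 318.1/EI
  clockwise couple 148 at a = 0.49: M₀a(2L − a)/(2EI) = 265.1/EI
  δ_0 = 2168/EI
Tip deflection under a unit load at Y: L³/(3EI) = 19.77/EI.
With EI = 26000 kN·m²: δ_0 = 0.083374 m and δ_{YY} = 0.00076 m/kN.
Compatibility — the spring shortens by R_Y/k under the reaction it provides: δ_0 − R_Y·δ_{YY} = R_Y/k. With 1/k = 0.000086 m/kN, R_Y = δ_0 / (δ_{YY} + 1/k) = 0.083374 / (0.00076 + 0.000086) = 98.47 kN.
Moment equilibrium about X: M_X = Σ(load moments about X) − R_Y·L = 594.9 − 98.47×3.9 = 210.9 kN·m.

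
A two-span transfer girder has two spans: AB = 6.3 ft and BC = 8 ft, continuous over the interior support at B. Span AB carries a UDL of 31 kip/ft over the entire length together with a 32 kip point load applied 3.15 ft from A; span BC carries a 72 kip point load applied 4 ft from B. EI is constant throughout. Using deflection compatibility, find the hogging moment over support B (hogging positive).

Release continuity at B by inserting a hinge; the redundant is the internal moment M_B. The primary structure is two simply-supported spans AB and BC.
Discontinuity in slope at B on the released structure — sum the simple-span end rotations:
  span AB: UDL 31: wL³/(24EI) = 323/EI
  span AB: point load 32 at a = 3.15: Pab(L + a)/(6LEI) = 79.38/EI
  span BC: point load 72 at a = 4: Pab(L + b)/(6LEI) = 288/EI
  relative rotation θ_0 = (402.4 + 288)/EI = 690.4/EI
A unit hogging moment at B produces rotation L₁/(3EI) + L₂/(3EI) = 4.767/EI.
Compatibility: M_B·(L₁+L₂)/(3EI) = θ_0, giving M_B = 144.8 kip·ft (hogging).

M_B = 144.8 kip·ft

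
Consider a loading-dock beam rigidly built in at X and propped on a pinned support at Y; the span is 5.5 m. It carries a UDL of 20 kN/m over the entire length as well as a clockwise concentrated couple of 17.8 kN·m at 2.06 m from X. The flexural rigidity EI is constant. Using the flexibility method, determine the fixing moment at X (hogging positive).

Take the reaction at Y as the redundant and release it; the primary structure is a cantilever fixed at X.
Deflection at Y on the released cantilever, summing each load's contribution:
  UDL 20: wL⁴/(8EI) = 2288/EI
  clockwise couple 17.8 at a = 2.06: M₀a(2L − a)/(2EI) = 163.9/EI
  δ_0 = 2452/EI
Tip deflection under a unit load at Y: L³/(3EI) = 55.46/EI.
Compatibility at Y: δ_0 − R_Y·δ_{YY} = 0, so R_Y = 2452/55.46 = 44.21 kN.
Moment equilibrium about X: M_X = Σ(load moments about X) − R_Y·L = 320.3 − 44.21×5.5 = 77.17 kN·m.

M_X = 77.17 kN·m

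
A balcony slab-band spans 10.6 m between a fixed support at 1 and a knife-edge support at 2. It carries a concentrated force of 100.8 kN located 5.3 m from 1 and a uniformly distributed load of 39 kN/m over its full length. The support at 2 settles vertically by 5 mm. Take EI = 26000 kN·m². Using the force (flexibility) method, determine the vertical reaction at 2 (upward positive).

Take the reaction at 2 as the redundant and release it; the primary structure is a cantilever fixed at 1.
Free-end deflection of the primary structure under the applied loading (downward +):
  point load 100.8 at a = 5.3: Pa²(3L − a)/(6EI) = 12506/EI
  UDL 39: wL⁴/(8EI) = 61546/EI
  δ_0 = 74051/EI
Flexibility coefficient — unit upward force at 2: δ_{22} = L³/(3EI) = 397/EI.
With EI = 26000 kN·m²: δ_0 = 2.8481 m and δ_{22} = 0.015269 m/kN.
Compatibility — the beam at 2 must follow the support down by 0.005 m: δ_0 − R_2·δ_{22} = 0.005, so R_2 = (2.8481 − 0.005)/0.015269 = 186.2 kN.

R_2 = 186.2 kN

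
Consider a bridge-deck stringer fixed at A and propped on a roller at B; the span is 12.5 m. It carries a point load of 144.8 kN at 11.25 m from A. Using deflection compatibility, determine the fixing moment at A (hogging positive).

M_A = 89.59 kN·m

Release the roller at B. Primary structure: cantilever fixed at A.
Free-end deflection of the primary structure under the applied loading (downward +):
  point load 144.8 at a = 11.25: Pa²(3L − a)/(6EI) = 80177/EI
Flexibility coefficient — unit upward force at B: δ_{BB} = L³/(3EI) = 651/EI.
Compatibility at B: δ_0 − R_B·δ_{BB} = 0, so R_B = 80177/651 = 123.2 kN.
Moment equilibrium about A: M_A = Σ(load moments about A) − R_B·L = 1629 − 123.2×12.5 = 89.59 kN·m.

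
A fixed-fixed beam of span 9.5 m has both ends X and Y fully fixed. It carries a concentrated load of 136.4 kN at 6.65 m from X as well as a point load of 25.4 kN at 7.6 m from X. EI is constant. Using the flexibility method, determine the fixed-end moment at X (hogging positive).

M_X = 89.36 kN·m

Take the two fixed-end moments M_X, M_Y as redundants; the released structure is the simple span XY.
End rotations of the released simple span under the applied load (×1/EI):
  at X: point load 136.4 at a = 6.65: Pab(L + b)/(6LEI) = 560.1/EI
  at Y: point load 136.4 at a = 6.65: Pab(L + a)/(6LEI) = 732.5/EI
  at X: point load 25.4 at a = 7.6: Pab(L + b)/(6LEI) = 73.36/EI
  at Y: point load 25.4 at a = 7.6: Pab(L + a)/(6LEI) = 110/EI
  θ_X0 = 633.5/EI,  θ_Y0 = 842.5/EI
Flexibility coefficients: a unit moment at one end gives L/(3EI) there and L/(6EI) at the far end, so f₁₁ = f₂₂ = 3.167/EI and f₁₂ = f₂₁ = 1.583/EI.
Compatibility — zero rotation at each built-in end:
  3.167 M_X + 1.583 M_Y = 633.5
  1.583 M_X + 3.167 M_Y = 842.5
Solving the pair gives M_X = 89.36 kN·m and M_Y = 221.4 kN·m (hogging).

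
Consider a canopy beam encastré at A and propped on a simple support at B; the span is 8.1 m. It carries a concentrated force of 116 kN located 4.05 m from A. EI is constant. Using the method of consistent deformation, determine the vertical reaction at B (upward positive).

R_B = 36.25 kN

Remove the prop at B; the released (primary) structure is a cantilever built in at A.
Downward deflection at the released point B due to the loads:
  point load 116 at a = 4.05: Pa²(3L − a)/(6EI) = 6422/EI
Tip deflection under a unit load at B: L³/(3EI) = 177.1/EI.
The prop prevents deflection at B: R_B = δ_0/δ_{BB} = 6422/177.1 = 36.25 kN.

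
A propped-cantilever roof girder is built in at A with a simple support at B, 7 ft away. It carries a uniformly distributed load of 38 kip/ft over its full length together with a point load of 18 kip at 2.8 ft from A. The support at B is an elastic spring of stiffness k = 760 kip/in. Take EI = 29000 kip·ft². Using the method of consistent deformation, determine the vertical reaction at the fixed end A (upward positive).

R_A = 183.3 kip

Take the reaction at B as the redundant and release it; the primary structure is a cantilever fixed at A.
Primary-structure tip deflection at B by superposition:
  UDL 38: wL⁴/(8EI) = 11405/EI
  point load 18 at a = 2.8: Pa²(3L − a)/(6EI) = 428.1/EI
  δ_0 = 11833/EI
Flexibility coefficient — unit upward force at B: δ_{BB} = L³/(3EI) = 114.3/EI.
With EI = 29000 kip·ft²: δ_0 = 0.40803 ft and δ_{BB} = 0.003943 ft/kip.
Compatibility — the spring shortens by R_B/k under the reaction it provides: δ_0 − R_B·δ_{BB} = R_B/k. With 1/k = 1/(760×12) ft/kip = 0.00011 ft/kip, R_B = δ_0 / (δ_{BB} + 1/k) = 0.40803 / (0.003943 + 0.00011) = 100.7 kip.
Vertical equilibrium: R_A = ΣP − R_B = 284 − 100.7 = 183.3 kip.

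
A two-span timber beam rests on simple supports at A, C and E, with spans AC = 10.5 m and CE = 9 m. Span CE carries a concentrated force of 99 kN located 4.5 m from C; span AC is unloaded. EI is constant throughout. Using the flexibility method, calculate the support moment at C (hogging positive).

Insert a hinge at C; M_C is the redundant, and each span becomes simply supported.
Rotations at C on the released spans (each span's end-slope, ×1/EI):
  span CE: point load 99 at a = 4.5: Pab(L + b)/(6LEI) = 501.2/EI
  relative rotation θ_0 = (0 + 501.2)/EI = 501.2/EI
A unit hogging moment at C produces rotation L₁/(3EI) + L₂/(3EI) = 6.5/EI.
Compatibility: M_C·(L₁+L₂)/(3EI) = θ_0, giving M_C = 77.11 kN·m (hogging).

M_C = 77.11 kN·m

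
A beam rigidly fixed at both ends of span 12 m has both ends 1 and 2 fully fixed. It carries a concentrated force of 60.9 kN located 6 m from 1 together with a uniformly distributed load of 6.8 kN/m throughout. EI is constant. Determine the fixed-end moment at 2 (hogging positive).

M_2 = 172.9 kN·m

Release both end moments; the primary structure is a simply-supported span 12 with redundants M_1 and M_2.
End rotations of the released simple span under the applied load (×1/EI):
  at 1: point load 60.9 at a = 6: Pab(L + b)/(6LEI) = 548.1/EI
  at 2: point load 60.9 at a = 6: Pab(L + a)/(6LEI) = 548.1/EI
  at 1: UDL 6.8: wL³/(24EI) = 489.6/EI
  at 2: UDL 6.8: wL³/(24EI) = 489.6/EI
  θ_10 = 1038/EI,  θ_20 = 1038/EI
Flexibility coefficients: a unit moment at one end gives L/(3EI) there and L/(6EI) at the far end, so f₁₁ = f₂₂ = 4/EI and f₁₂ = f₂₁ = 2/EI.
Compatibility — zero rotation at each built-in end:
  4 M_1 + 2 M_2 = 1038
  2 M_1 + 4 M_2 = 1038
Solving the pair gives M_1 = 172.9 kN·m and M_2 = 172.9 kN·m (hogging).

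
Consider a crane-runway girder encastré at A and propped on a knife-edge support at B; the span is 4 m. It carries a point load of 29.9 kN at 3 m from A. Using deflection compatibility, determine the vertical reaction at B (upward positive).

R_B = 18.92 kN

Remove the prop at B; the released (primary) structure is a cantilever built in at A.
Deflection at B on the released cantilever, summing each load's contribution:
  point load 29.9 at a = 3: Pa²(3L − a)/(6EI) = 403.6/EI
Tip deflection under a unit load at B: L³/(3EI) = 21.33/EI.
Compatibility at B: δ_0 − R_B·δ_{BB} = 0, so R_B = 403.6/21.33 = 18.92 kN.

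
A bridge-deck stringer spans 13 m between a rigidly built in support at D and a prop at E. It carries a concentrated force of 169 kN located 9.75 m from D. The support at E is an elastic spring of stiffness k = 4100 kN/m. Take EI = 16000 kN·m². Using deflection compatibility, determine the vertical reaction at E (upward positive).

R_E = 106.4 kN

Choose R_E as the redundant. The primary structure is the cantilever fixed at D.
Primary-structure tip deflection at E by superposition:
  point load 169 at a = 9.75: Pa²(3L − a)/(6EI) = 78320/EI
Tip deflection under a unit load at E: L³/(3EI) = 732.3/EI.
With EI = 16000 kN·m²: δ_0 = 4.895 m and δ_{EE} = 0.045771 m/kN.
Compatibility — the spring shortens by R_E/k under the reaction it provides: δ_0 − R_E·δ_{EE} = R_E/k. With 1/k = 0.000244 m/kN, R_E = δ_0 / (δ_{EE} + 1/k) = 4.895 / (0.045771 + 0.000244) = 106.4 kN.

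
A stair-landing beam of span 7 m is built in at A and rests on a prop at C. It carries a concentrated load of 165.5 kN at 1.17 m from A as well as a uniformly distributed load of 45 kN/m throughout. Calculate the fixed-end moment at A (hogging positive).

M_A = 423.4 kN·m

Choose R_C as the redundant. The primary structure is the cantilever fixed at A.
Primary-structure tip deflection at C by superposition:
  point load 165.5 at a = 1.17: Pa²(3L − a)/(6EI) = 748.8/EI
  UDL 45: wL⁴/(8EI) = 13506/EI
  δ_0 = 14254/EI
Flexibility coefficient — unit upward force at C: δ_{CC} = L³/(3EI) = 114.3/EI.
The prop prevents deflection at C: R_C = δ_0/δ_{CC} = 14254/114.3 = 124.7 kN.
Moment equilibrium about A: M_A = Σ(load moments about A) − R_C·L = 1296 − 124.7×7 = 423.4 kN·m.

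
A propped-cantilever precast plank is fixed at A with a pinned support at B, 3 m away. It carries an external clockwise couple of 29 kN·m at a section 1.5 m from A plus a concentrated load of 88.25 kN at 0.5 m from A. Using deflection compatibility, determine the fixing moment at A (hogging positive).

Take the reaction at B as the redundant and release it; the primary structure is a cantilever fixed at A.
Downward deflection at the released point B due to the loads:
  clockwise couple 29 at a = 1.5: M₀a(2L − a)/(2EI) = 97.88/EI
  point load 88.25 at a = 0.5: Pa²(3L − a)/(6EI) = 31.26/EI
  δ_0 = 129.1/EI
Flexibility coefficient — unit upward force at B: δ_{BB} = L³/(3EI) = 9/EI.
Compatibility at B: δ_0 − R_B·δ_{BB} = 0, so R_B = 129.1/9 = 14.35 kN.
Moment equilibrium about A: M_A = Σ(load moments about A) − R_B·L = 73.12 − 14.35×3 = 30.08 kN·m.

M_A = 30.08 kN·m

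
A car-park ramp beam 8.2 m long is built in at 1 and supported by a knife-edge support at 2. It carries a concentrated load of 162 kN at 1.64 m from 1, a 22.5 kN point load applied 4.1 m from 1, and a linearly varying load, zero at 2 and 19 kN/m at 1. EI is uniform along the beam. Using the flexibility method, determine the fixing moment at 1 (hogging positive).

Take the reaction at 2 as the redundant and release it; the primary structure is a cantilever fixed at 1.
Deflection at 2 on the released cantilever, summing each load's contribution:
  point load 162 at a = 1.64: Pa²(3L − a)/(6EI) = 1667/EI
  point load 22.5 at a = 4.1: Pa²(3L − a)/(6EI) = 1292/EI
  triangular load, peak 19 at the fixed end: w₀L⁴/(30EI) = 2863/EI
  δ_0 = 5823/EI
Flexibility coefficient — unit upward force at 2: δ_{22} = L³/(3EI) = 183.8/EI.
The prop prevents deflection at 2: R_2 = δ_0/δ_{22} = 5823/183.8 = 31.68 kN.
Moment equilibrium about 1: M_1 = Σ(load moments about 1) − R_2·L = 570.9 − 31.68×8.2 = 311.1 kN·m.

M_1 = 311.1 kN·m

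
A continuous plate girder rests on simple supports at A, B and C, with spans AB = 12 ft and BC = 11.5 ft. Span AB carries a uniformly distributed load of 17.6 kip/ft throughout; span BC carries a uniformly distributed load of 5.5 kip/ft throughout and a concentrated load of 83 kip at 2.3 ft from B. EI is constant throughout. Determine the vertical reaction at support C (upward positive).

R_C = 24.44 kip

Release continuity at B by inserting a hinge; the redundant is the internal moment M_B. The primary structure is two simply-supported spans AB and BC.
End slopes at the hinge B, treating each span as simply supported:
  span AB: UDL 17.6: wL³/(24EI) = 1267/EI
  span BC: UDL 5.5: wL³/(24EI) = 348.5/EI
  span BC: point load 83 at a = 2.3: Pab(L + b)/(6LEI) = 526.9/EI
  relative rotation θ_0 = (1267 + 875.4)/EI = 2143/EI
A unit hogging moment at B produces rotation L₁/(3EI) + L₂/(3EI) = 7.833/EI.
Slope continuity at B: θ_0 = M_B·7.833/EI, so M_B = 2143/7.833 = 273.5 kip·ft (hogging).
Span BC, ΣM about C: R_B^{BC}·11.5 = 1127 + 273.5, so R_B^{BC} = 121.8 kip and R_C = 146.2 − 121.8 = 24.44 kip.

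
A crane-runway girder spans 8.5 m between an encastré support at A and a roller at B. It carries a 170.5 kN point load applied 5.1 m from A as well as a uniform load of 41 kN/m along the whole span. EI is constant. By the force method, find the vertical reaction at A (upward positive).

Release the roller at B. Primary structure: cantilever fixed at A.
Free-end deflection of the primary structure under the applied loading (downward +):
  point load 170.5 at a = 5.1: Pa²(3L − a)/(6EI) = 15078/EI
  UDL 41: wL⁴/(8EI) = 26753/EI
  δ_0 = 41831/EI
Tip deflection under a unit load at B: L³/(3EI) = 204.7/EI.
The prop prevents deflection at B: R_B = δ_0/δ_{BB} = 41831/204.7 = 204.3 kN.
Vertical equilibrium: R_A = ΣP − R_B = 519 − 204.3 = 314.7 kN.

R_A = 314.7 kN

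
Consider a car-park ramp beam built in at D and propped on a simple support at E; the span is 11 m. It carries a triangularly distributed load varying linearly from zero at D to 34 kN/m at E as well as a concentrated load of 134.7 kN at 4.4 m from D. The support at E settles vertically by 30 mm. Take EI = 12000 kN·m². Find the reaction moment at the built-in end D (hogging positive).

M_D = 533.4 kN·m

Remove the prop at E; the released (primary) structure is a cantilever built in at D.
Free-end deflection of the primary structure under the applied loading (downward +):
  triangular load, peak 34 at the free end: 11w₀L⁴/(120EI) = 45631/EI
  point load 134.7 at a = 4.4: Pa²(3L − a)/(6EI) = 12430/EI
  δ_0 = 58062/EI
Tip deflection under a unit load at E: L³/(3EI) = 443.7/EI.
With EI = 12000 kN·m²: δ_0 = 4.8385 m and δ_{EE} = 0.036972 m/kN.
Compatibility — the beam at E must follow the support down by 0.03 m: δ_0 − R_E·δ_{EE} = 0.03, so R_E = (4.8385 − 0.03)/0.036972 = 130.1 kN.
Moment equilibrium about D: M_D = Σ(load moments about D) − R_E·L = 1964 − 130.1×11 = 533.4 kN·m.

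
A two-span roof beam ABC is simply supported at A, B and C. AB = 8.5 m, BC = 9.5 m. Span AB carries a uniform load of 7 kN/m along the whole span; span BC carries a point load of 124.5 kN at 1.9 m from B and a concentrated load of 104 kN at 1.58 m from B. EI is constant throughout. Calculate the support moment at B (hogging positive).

M_B = 186 kN·m

Insert a hinge at B; M_B is the redundant, and each span becomes simply supported.
Discontinuity in slope at B on the released structure — sum the simple-span end rotations:
  span AB: UDL 7: wL³/(24EI) = 179.1/EI
  span BC: point load 124.5 at a = 1.9: Pab(L + b)/(6LEI) = 539.3/EI
  span BC: point load 104 at a = 1.58: Pab(L + b)/(6LEI) = 397.7/EI
  relative rotation θ_0 = (179.1 + 937.1)/EI = 1116/EI
A unit hogging moment at B produces rotation L₁/(3EI) + L₂/(3EI) = 6/EI.
Compatibility: M_B·(L₁+L₂)/(3EI) = θ_0, giving M_B = 186 kN·m (hogging).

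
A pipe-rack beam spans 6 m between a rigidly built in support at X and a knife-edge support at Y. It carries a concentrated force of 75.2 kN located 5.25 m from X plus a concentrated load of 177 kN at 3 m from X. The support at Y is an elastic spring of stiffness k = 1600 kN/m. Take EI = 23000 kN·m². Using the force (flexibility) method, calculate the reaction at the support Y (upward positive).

R_Y = 97.1 kN

Choose R_Y as the redundant. The primary structure is the cantilever fixed at X.
Primary-structure tip deflection at Y by superposition:
  point load 75.2 at a = 5.25: Pa²(3L − a)/(6EI) = 4404/EI
  point load 177 at a = 3: Pa²(3L − a)/(6EI) = 3982/EI
  δ_0 = 8387/EI
Flexibility coefficient — unit upward force at Y: δ_{YY} = L³/(3EI) = 72/EI.
With EI = 23000 kN·m²: δ_0 = 0.36465 m and δ_{YY} = 0.00313 m/kN.
Compatibility — the spring shortens by R_Y/k under the reaction it provides: δ_0 − R_Y·δ_{YY} = R_Y/k. With 1/k = 0.000625 m/kN, R_Y = δ_0 / (δ_{YY} + 1/k) = 0.36465 / (0.00313 + 0.000625) = 97.1 kN.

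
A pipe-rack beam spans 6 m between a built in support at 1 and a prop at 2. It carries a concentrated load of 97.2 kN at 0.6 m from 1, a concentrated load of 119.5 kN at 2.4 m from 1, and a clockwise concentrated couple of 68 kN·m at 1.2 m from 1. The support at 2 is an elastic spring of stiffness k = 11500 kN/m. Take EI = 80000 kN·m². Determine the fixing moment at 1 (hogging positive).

M_1 = 235.9 kN·m

Release the roller at 2. Primary structure: cantilever fixed at 1.
Downward deflection at the released point 2 due to the loads:
  point load 97.2 at a = 0.6: Pa²(3L − a)/(6EI) = 101.5/EI
  point load 119.5 at a = 2.4: Pa²(3L − a)/(6EI) = 1790/EI
  clockwise couple 68 at a = 1.2: M₀a(2L − a)/(2EI) = 440.6/EI
  δ_0 = 2332/EI
Flexibility coefficient — unit upward force at 2: δ_{22} = L³/(3EI) = 72/EI.
With EI = 80000 kN·m²: δ_0 = 0.029147 m and δ_{22} = 0.0009 m/kN.
Compatibility — the spring shortens by R_2/k under the reaction it provides: δ_0 − R_2·δ_{22} = R_2/k. With 1/k = 0.000087 m/kN, R_2 = δ_0 / (δ_{22} + 1/k) = 0.029147 / (0.0009 + 0.000087) = 29.53 kN.
Moment equilibrium about 1: M_1 = Σ(load moments about 1) − R_2·L = 413.1 − 29.53×6 = 235.9 kN·m.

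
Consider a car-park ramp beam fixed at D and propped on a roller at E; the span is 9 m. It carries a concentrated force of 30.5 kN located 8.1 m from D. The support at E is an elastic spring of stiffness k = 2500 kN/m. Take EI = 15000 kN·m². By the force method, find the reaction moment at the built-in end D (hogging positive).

M_D = 19.21 kN·m

Release the roller at E. Primary structure: cantilever fixed at D.
Free-end deflection of the primary structure under the applied loading (downward +):
  point load 30.5 at a = 8.1: Pa²(3L − a)/(6EI) = 6303/EI
Tip deflection under a unit load at E: L³/(3EI) = 243/EI.
With EI = 15000 kN·m²: δ_0 = 0.42023 m and δ_{EE} = 0.0162 m/kN.
Compatibility — the spring shortens by R_E/k under the reaction it provides: δ_0 − R_E·δ_{EE} = R_E/k. With 1/k = 0.0004 m/kN, R_E = δ_0 / (δ_{EE} + 1/k) = 0.42023 / (0.0162 + 0.0004) = 25.32 kN.
Moment equilibrium about D: M_D = Σ(load moments about D) − R_E·L = 247.1 − 25.32×9 = 19.21 kN·m.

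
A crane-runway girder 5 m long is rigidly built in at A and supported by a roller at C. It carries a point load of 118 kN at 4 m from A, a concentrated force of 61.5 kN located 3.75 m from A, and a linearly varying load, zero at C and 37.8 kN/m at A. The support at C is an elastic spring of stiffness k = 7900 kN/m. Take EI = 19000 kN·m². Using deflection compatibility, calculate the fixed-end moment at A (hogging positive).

Choose R_C as the redundant. The primary structure is the cantilever fixed at A.
Downward deflection at the released point C due to the loads:
  point load 118 at a = 4: Pa²(3L − a)/(6EI) = 3461/EI
  point load 61.5 at a = 3.75: Pa²(3L − a)/(6EI) = 1622/EI
  triangular load, peak 37.8 at the fixed end: w₀L⁴/(30EI) = 787.5/EI
  δ_0 = 5870/EI
Tip deflection under a unit load at C: L³/(3EI) = 41.67/EI.
With EI = 19000 kN·m²: δ_0 = 0.30897 m and δ_{CC} = 0.002193 m/kN.
Compatibility — the spring shortens by R_C/k under the reaction it provides: δ_0 − R_C·δ_{CC} = R_C/k. With 1/k = 0.000127 m/kN, R_C = δ_0 / (δ_{CC} + 1/k) = 0.30897 / (0.002193 + 0.000127) = 133.2 kN.
Moment equilibrium about A: M_A = Σ(load moments about A) − R_C·L = 860.1 − 133.2×5 = 194.1 kN·m.

M_A = 194.1 kN·m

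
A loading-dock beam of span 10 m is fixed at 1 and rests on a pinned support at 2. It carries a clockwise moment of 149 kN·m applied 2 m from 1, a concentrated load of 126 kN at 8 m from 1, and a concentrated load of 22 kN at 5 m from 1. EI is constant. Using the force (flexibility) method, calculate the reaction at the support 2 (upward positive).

Release the roller at 2. Primary structure: cantilever fixed at 1.
Downward deflection at the released point 2 due to the loads:
  clockwise couple 149 at a = 2: M₀a(2L − a)/(2EI) = 2682/EI
  point load 126 at a = 8: Pa²(3L − a)/(6EI) = 29568/EI
  point load 22 at a = 5: Pa²(3L − a)/(6EI) = 2292/EI
  δ_0 = 34542/EI
Tip deflection under a unit load at 2: L³/(3EI) = 333.3/EI.
Compatibility at 2: δ_0 − R_2·δ_{22} = 0, so R_2 = 34542/333.3 = 103.6 kN.

R_2 = 103.6 kN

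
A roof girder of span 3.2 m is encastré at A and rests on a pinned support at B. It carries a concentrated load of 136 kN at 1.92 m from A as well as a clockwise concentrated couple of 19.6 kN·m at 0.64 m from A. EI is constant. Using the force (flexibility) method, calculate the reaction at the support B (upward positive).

R_B = 62.06 kN

Release the roller at B. Primary structure: cantilever fixed at A.
Free-end deflection of the primary structure under the applied loading (downward +):
  point load 136 at a = 1.92: Pa²(3L − a)/(6EI) = 641.7/EI
  clockwise couple 19.6 at a = 0.64: M₀a(2L − a)/(2EI) = 36.13/EI
  δ_0 = 677.9/EI
Tip deflection under a unit load at B: L³/(3EI) = 10.92/EI.
Compatibility at B: δ_0 − R_B·δ_{BB} = 0, so R_B = 677.9/10.92 = 62.06 kN.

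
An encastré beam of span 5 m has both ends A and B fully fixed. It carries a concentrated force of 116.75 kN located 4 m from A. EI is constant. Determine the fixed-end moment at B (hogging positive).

M_B = 74.72 kN·m

Take the two fixed-end moments M_A, M_B as redundants; the released structure is the simple span AB.
On the primary (simply-supported) span, the end slopes from the loading are:
  at A: point load 116.75 at a = 4: Pab(L + b)/(6LEI) = 93.4/EI
  at B: point load 116.75 at a = 4: Pab(L + a)/(6LEI) = 140.1/EI
  θ_A0 = 93.4/EI,  θ_B0 = 140.1/EI
Flexibility coefficients: a unit moment at one end gives L/(3EI) there and L/(6EI) at the far end, so f₁₁ = f₂₂ = 1.667/EI and f₁₂ = f₂₁ = 0.8333/EI.
Compatibility — zero rotation at each built-in end:
  1.667 M_A + 0.8333 M_B = 93.4
  0.8333 M_A + 1.667 M_B = 140.1
Solving the pair gives M_A = 18.68 kN·m and M_B = 74.72 kN·m (hogging).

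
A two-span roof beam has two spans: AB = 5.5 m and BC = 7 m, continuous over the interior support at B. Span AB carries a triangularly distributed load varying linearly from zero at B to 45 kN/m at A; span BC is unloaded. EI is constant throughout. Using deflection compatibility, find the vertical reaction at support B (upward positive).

R_B = 52.59 kN

Insert a hinge at B; M_B is the redundant, and each span becomes simply supported.
End slopes at the hinge B, treating each span as simply supported:
  span AB: triangular load, peak 45: 7w₀L³/(360EI) = 145.6/EI
  relative rotation θ_0 = (145.6 + 0)/EI = 145.6/EI
A unit hogging moment at B produces rotation L₁/(3EI) + L₂/(3EI) = 4.167/EI.
Compatibility: M_B·(L₁+L₂)/(3EI) = θ_0, giving M_B = 34.94 kN·m (hogging).
Span AB, ΣM about A with M_B applied at B: R_B^{AB}·5.5 = 226.9 + 34.94, so R_B^{AB} = 47.6 kN and R_A = 123.8 − 47.6 = 76.15 kN.
Span BC, ΣM about C: R_B^{BC}·7 = 0 + 34.94, so R_B^{BC} = 4.991 kN and R_C = 0 − 4.991 = -4.991 kN.
R_B = 47.6 + 4.991 = 52.59 kN.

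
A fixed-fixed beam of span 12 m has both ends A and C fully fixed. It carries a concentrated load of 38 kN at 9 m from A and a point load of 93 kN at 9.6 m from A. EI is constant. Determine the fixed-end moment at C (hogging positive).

Take the two fixed-end moments M_A, M_C as redundants; the released structure is the simple span AC.
End rotations of the released simple span under the applied load (×1/EI):
  at A: point load 38 at a = 9: Pab(L + b)/(6LEI) = 213.8/EI
  at C: point load 38 at a = 9: Pab(L + a)/(6LEI) = 299.2/EI
  at A: point load 93 at a = 9.6: Pab(L + b)/(6LEI) = 428.5/EI
  at C: point load 93 at a = 9.6: Pab(L + a)/(6LEI) = 642.8/EI
  θ_A0 = 642.3/EI,  θ_C0 = 942.1/EI
Flexibility coefficients: a unit moment at one end gives L/(3EI) there and L/(6EI) at the far end, so f₁₁ = f₂₂ = 4/EI and f₁₂ = f₂₁ = 2/EI.
Compatibility — zero rotation at each built-in end:
  4 M_A + 2 M_C = 642.3
  2 M_A + 4 M_C = 942.1
Solving the pair gives M_A = 57.09 kN·m and M_C = 207 kN·m (hogging).

M_C = 207 kN·m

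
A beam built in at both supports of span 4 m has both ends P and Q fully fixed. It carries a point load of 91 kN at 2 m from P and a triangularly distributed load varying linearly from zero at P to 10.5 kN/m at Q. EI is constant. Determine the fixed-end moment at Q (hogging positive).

M_Q = 53.9 kN·m

Take the two fixed-end moments M_P, M_Q as redundants; the released structure is the simple span PQ.
End rotations of the released simple span under the applied load (×1/EI):
  at P: point load 91 at a = 2: Pab(L + b)/(6LEI) = 91/EI
  at Q: point load 91 at a = 2: Pab(L + a)/(6LEI) = 91/EI
  at P: triangular load, peak 10.5: 7w₀L³/(360EI) = 13.07/EI
  at Q: triangular load, peak 10.5: w₀L³/(45EI) = 14.93/EI
  θ_P0 = 104.1/EI,  θ_Q0 = 105.9/EI
Flexibility coefficients: a unit moment at one end gives L/(3EI) there and L/(6EI) at the far end, so f₁₁ = f₂₂ = 1.333/EI and f₁₂ = f₂₁ = 0.6667/EI.
Compatibility — zero rotation at each built-in end:
  1.333 M_P + 0.6667 M_Q = 104.1
  0.6667 M_P + 1.333 M_Q = 105.9
Solving the pair gives M_P = 51.1 kN·m and M_Q = 53.9 kN·m (hogging).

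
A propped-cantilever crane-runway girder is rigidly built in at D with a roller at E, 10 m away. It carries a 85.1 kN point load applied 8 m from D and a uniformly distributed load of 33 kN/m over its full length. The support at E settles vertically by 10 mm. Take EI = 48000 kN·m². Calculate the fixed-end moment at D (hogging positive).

Take the reaction at E as the redundant and release it; the primary structure is a cantilever fixed at D.
Free-end deflection of the primary structure under the applied loading (downward +):
  point load 85.1 at a = 8: Pa²(3L − a)/(6EI) = 19970/EI
  UDL 33: wL⁴/(8EI) = 41250/EI
  δ_0 = 61220/EI
Flexibility coefficient — unit upward force at E: δ_{EE} = L³/(3EI) = 333.3/EI.
With EI = 48000 kN·m²: δ_0 = 1.2754 m and δ_{EE} = 0.006944 m/kN.
Compatibility — the beam at E must follow the support down by 0.01 m: δ_0 − R_E·δ_{EE} = 0.01, so R_E = (1.2754 − 0.01)/0.006944 = 182.2 kN.
Moment equilibrium about D: M_D = Σ(load moments about D) − R_E·L = 2331 − 182.2×10 = 508.6 kN·m.

M_D = 508.6 kN·m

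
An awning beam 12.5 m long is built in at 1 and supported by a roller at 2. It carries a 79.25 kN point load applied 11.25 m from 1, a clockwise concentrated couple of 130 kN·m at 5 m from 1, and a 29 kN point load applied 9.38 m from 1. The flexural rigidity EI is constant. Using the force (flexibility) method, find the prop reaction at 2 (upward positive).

R_2 = 95.75 kN

Remove the prop at 2; the released (primary) structure is a cantilever built in at 1.
Downward deflection at the released point 2 due to the loads:
  point load 79.25 at a = 11.25: Pa²(3L − a)/(6EI) = 43882/EI
  clockwise couple 130 at a = 5: M₀a(2L − a)/(2EI) = 6500/EI
  point load 29 at a = 9.38: Pa²(3L − a)/(6EI) = 11958/EI
  δ_0 = 62340/EI
Tip deflection under a unit load at 2: L³/(3EI) = 651/EI.
Compatibility at 2: δ_0 − R_2·δ_{22} = 0, so R_2 = 62340/651 = 95.75 kN.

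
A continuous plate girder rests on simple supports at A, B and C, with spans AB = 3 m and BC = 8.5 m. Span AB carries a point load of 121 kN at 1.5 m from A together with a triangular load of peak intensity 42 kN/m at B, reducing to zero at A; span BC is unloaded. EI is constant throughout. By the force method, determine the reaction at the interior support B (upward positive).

Release continuity at B by inserting a hinge; the redundant is the internal moment M_B. The primary structure is two simply-supported spans AB and BC.
Discontinuity in slope at B on the released structure — sum the simple-span end rotations:
  span AB: point load 121 at a = 1.5: Pab(L + a)/(6LEI) = 68.06/EI
  span AB: triangular load, peak 42: w₀L³/(45EI) = 25.2/EI
  relative rotation θ_0 = (93.26 + 0)/EI = 93.26/EI
A unit hogging moment at B produces rotation L₁/(3EI) + L₂/(3EI) = 3.833/EI.
Compatibility: M_B·(L₁+L₂)/(3EI) = θ_0, giving M_B = 24.33 kN·m (hogging).
Span AB, ΣM about A with M_B applied at B: R_B^{AB}·3 = 307.5 + 24.33, so R_B^{AB} = 110.6 kN and R_A = 184 − 110.6 = 73.39 kN.
Span BC, ΣM about C: R_B^{BC}·8.5 = 0 + 24.33, so R_B^{BC} = 2.862 kN and R_C = 0 − 2.862 = -2.862 kN.
R_B = 110.6 + 2.862 = 113.5 kN.

R_B = 113.5 kN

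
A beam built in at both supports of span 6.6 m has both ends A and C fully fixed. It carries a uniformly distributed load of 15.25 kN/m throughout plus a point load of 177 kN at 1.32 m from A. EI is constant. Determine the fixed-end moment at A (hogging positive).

Release both end moments; the primary structure is a simply-supported span AC with redundants M_A and M_C.
On the primary (simply-supported) span, the end slopes from the loading are:
  at A: UDL 15.25: wL³/(24EI) = 182.7/EI
  at C: UDL 15.25: wL³/(24EI) = 182.7/EI
  at A: point load 177 at a = 1.32: Pab(L + b)/(6LEI) = 370.1/EI
  at C: point load 177 at a = 1.32: Pab(L + a)/(6LEI) = 246.7/EI
  θ_A0 = 552.8/EI,  θ_C0 = 429.4/EI
Flexibility coefficients: a unit moment at one end gives L/(3EI) there and L/(6EI) at the far end, so f₁₁ = f₂₂ = 2.2/EI and f₁₂ = f₂₁ = 1.1/EI.
Compatibility — zero rotation at each built-in end:
  2.2 M_A + 1.1 M_C = 552.8
  1.1 M_A + 2.2 M_C = 429.4
Solving the pair gives M_A = 204.9 kN·m and M_C = 92.74 kN·m (hogging).

M_A = 204.9 kN·m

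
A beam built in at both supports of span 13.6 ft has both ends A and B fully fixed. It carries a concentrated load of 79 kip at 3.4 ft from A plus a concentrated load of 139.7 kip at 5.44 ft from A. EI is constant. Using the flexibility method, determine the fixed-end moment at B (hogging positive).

M_B = 232.8 kip·ft

Take the two fixed-end moments M_A, M_B as redundants; the released structure is the simple span AB.
Simple-span end rotations at A and B under the given loads:
  at A: point load 79 at a = 3.4: Pab(L + b)/(6LEI) = 799.1/EI
  at B: point load 79 at a = 3.4: Pab(L + a)/(6LEI) = 570.8/EI
  at A: point load 139.7 at a = 5.44: Pab(L + b)/(6LEI) = 1654/EI
  at B: point load 139.7 at a = 5.44: Pab(L + a)/(6LEI) = 1447/EI
  θ_A0 = 2453/EI,  θ_B0 = 2018/EI
Flexibility coefficients: a unit moment at one end gives L/(3EI) there and L/(6EI) at the far end, so f₁₁ = f₂₂ = 4.533/EI and f₁₂ = f₂₁ = 2.267/EI.
Compatibility — zero rotation at each built-in end:
  4.533 M_A + 2.267 M_B = 2453
  2.267 M_A + 4.533 M_B = 2018
Solving the pair gives M_A = 424.7 kip·ft and M_B = 232.8 kip·ft (hogging).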